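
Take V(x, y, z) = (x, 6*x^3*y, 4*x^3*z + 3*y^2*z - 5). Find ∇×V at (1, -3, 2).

(∇×V)₁ = ∂V₃/∂y − ∂V₂/∂z = 6*y*z
(∇×V)₂ = ∂V₁/∂z − ∂V₃/∂x = -12*x^2*z
(∇×V)₃ = ∂V₂/∂x − ∂V₁/∂y = 18*x^2*y
∇×V = (6*y*z, -12*x^2*z, 18*x^2*y)
At (1, -3, 2): (-36, -24, -54).

(-36, -24, -54)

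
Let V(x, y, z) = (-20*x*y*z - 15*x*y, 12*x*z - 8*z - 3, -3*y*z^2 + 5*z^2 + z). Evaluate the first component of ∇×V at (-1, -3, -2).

(∇×V)_1 = ∂V₃/∂y − ∂V₂/∂z
= -3*z^2 − (12*x - 8)
= -12*x - 3*z^2 + 8
At (-1, -3, -2): 8.

8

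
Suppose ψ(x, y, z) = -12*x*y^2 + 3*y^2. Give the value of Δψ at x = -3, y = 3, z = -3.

∂²ψ/∂x² = 0
∂²ψ/∂y² = 6*(-4*x + 1)
∂²ψ/∂z² = 0
∇²ψ = -24*x + 6
At (-3, 3, -3): 78.

78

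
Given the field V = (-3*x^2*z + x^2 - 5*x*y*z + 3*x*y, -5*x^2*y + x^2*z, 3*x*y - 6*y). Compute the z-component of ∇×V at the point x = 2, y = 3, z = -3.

(∇×V)_3 = ∂V₂/∂x − ∂V₁/∂y
= -10*x*y + 2*x*z − (-5*x*z + 3*x)
= -10*x*y + 7*x*z - 3*x
At (2, 3, -3): -108.

-108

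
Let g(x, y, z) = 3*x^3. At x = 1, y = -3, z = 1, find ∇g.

∂g/∂x = 9*x^2
∂g/∂y = 0
∂g/∂z = 0
∇g = (9*x^2, 0, 0)
At (1, -3, 1): (9, 0, 0).

(9, 0, 0)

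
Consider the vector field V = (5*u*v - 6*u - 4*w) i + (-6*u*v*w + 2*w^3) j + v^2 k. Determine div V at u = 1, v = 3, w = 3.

∂V₁/∂u = 5*v - 6
∂V₂/∂v = -6*u*w
∂V₃/∂w = 0
∇·V = -6*u*w + 5*v - 6
At (1, 3, 3): -9.

-9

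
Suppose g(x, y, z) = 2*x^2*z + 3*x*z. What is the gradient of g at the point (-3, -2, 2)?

(-18, 0, 9)

∂g/∂x = 4*x*z + 3*z
∂g/∂y = 0
∂g/∂z = 2*x^2 + 3*x
∇g = (4*x*z + 3*z, 0, 2*x^2 + 3*x)
At (-3, -2, 2): (-18, 0, 9).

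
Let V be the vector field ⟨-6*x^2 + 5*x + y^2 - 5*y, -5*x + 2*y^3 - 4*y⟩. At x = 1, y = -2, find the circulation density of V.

∂V₂/∂x = -5
∂V₁/∂y = 2*y - 5
Scalar curl = -2*y
At (1, -2): 4.

4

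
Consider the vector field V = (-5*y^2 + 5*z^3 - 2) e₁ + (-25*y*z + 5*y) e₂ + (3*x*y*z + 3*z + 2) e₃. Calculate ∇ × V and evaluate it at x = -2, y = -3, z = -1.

(∇×V)₁ = ∂V₃/∂y − ∂V₂/∂z = 3*x*z + 25*y
(∇×V)₂ = ∂V₁/∂z − ∂V₃/∂x = -3*y*z + 15*z^2
(∇×V)₃ = ∂V₂/∂x − ∂V₁/∂y = 10*y
∇×V = (3*x*z + 25*y, -3*y*z + 15*z^2, 10*y)
At (-2, -3, -1): (-69, 6, -30).

(-69, 6, -30)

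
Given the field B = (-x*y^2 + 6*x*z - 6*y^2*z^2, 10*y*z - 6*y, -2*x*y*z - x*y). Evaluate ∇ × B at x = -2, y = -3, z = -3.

(20, 327, -312)

(∇×B)₁ = ∂B₃/∂y − ∂B₂/∂z = -2*x*z - x - 10*y
(∇×B)₂ = ∂B₁/∂z − ∂B₃/∂x = 6*x - 12*y^2*z + 2*y*z + y
(∇×B)₃ = ∂B₂/∂x − ∂B₁/∂y = 2*x*y + 12*y*z^2
∇×B = (-2*x*z - x - 10*y, 6*x - 12*y^2*z + 2*y*z + y, 2*x*y + 12*y*z^2)
At (-2, -3, -3): (20, 327, -312).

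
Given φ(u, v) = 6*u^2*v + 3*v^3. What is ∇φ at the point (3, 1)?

(36, 63)

∂φ/∂u = 12*u*v
∂φ/∂v = 6*u^2 + 9*v^2
∇φ = (12*u*v, 6*u^2 + 9*v^2)
At (3, 1): (36, 63).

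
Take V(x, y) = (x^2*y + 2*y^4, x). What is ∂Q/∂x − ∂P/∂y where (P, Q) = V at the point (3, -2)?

56

∂V₂/∂x = 1
∂V₁/∂y = x^2 + 8*y^3
Scalar curl = -x^2 - 8*y^3 + 1
At (3, -2): 56.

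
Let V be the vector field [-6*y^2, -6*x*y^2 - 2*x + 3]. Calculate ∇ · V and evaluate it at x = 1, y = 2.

-24

∂V₁/∂x = 0
∂V₂/∂y = -12*x*y
∇·V = -12*x*y
At (1, 2): -24.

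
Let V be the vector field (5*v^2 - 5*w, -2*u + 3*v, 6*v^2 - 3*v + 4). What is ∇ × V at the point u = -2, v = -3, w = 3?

(∇×V)₁ = ∂V₃/∂v − ∂V₂/∂w = 12*v - 3
(∇×V)₂ = ∂V₁/∂w − ∂V₃/∂u = -5
(∇×V)₃ = ∂V₂/∂u − ∂V₁/∂v = -10*v - 2
∇×V = (12*v - 3, -5, -10*v - 2)
At (-2, -3, 3): (-39, -5, 28).

(-39, -5, 28)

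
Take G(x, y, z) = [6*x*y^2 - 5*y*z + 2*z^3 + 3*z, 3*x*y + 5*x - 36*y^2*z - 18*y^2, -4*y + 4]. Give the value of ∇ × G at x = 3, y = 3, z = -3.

(∇×G)₁ = ∂G₃/∂y − ∂G₂/∂z = 36*y^2 - 4
(∇×G)₂ = ∂G₁/∂z − ∂G₃/∂x = -5*y + 6*z^2 + 3
(∇×G)₃ = ∂G₂/∂x − ∂G₁/∂y = -12*x*y + 3*y + 5*z + 5
∇×G = (36*y^2 - 4, -5*y + 6*z^2 + 3, -12*x*y + 3*y + 5*z + 5)
At (3, 3, -3): (320, 42, -109).

(320, 42, -109)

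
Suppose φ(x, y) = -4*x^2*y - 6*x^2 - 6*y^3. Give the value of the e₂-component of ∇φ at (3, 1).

(∇φ)_2 = ∂φ/∂y = -4*x^2 - 18*y^2
At (3, 1): -54.

-54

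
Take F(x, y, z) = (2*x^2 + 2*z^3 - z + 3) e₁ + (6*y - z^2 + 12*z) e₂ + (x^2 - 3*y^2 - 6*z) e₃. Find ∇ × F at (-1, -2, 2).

(∇×F)₁ = ∂F₃/∂y − ∂F₂/∂z = -6*y + 2*z - 12
(∇×F)₂ = ∂F₁/∂z − ∂F₃/∂x = -2*x + 6*z^2 - 1
(∇×F)₃ = ∂F₂/∂x − ∂F₁/∂y = 0
∇×F = (-6*y + 2*z - 12, -2*x + 6*z^2 - 1, 0)
At (-1, -2, 2): (4, 25, 0).

(4, 25, 0)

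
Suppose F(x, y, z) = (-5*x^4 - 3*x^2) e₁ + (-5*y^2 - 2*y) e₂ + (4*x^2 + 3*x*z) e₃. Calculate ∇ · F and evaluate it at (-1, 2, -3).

∂F₁/∂x = -20*x^3 - 6*x
∂F₂/∂y = -10*y - 2
∂F₃/∂z = 3*x
∇·F = -20*x^3 - 3*x - 10*y - 2
At (-1, 2, -3): 1.

1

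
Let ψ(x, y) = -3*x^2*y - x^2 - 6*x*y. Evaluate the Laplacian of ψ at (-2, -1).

∂²ψ/∂x² = -2*(3*y + 1)
∂²ψ/∂y² = 0
∇²ψ = -6*y - 2
At (-2, -1): 4.

4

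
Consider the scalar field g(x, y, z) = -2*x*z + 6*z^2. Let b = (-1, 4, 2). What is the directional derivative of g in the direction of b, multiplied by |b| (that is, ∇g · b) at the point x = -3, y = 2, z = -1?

-14

∂g/∂x = -2*z
∂g/∂y = 0
∂g/∂z = -2*x + 12*z
∇g at (-3, 2, -1) = (2, 0, -6)
∇g · b = (2)(-1) + (0)(4) + (-6)(2) = -14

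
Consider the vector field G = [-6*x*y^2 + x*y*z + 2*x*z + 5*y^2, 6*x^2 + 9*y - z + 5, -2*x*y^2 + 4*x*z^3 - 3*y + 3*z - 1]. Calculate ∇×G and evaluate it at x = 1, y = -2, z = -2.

(6, 40, 10)

(∇×G)₁ = ∂G₃/∂y − ∂G₂/∂z = -4*x*y - 2
(∇×G)₂ = ∂G₁/∂z − ∂G₃/∂x = x*y + 2*x + 2*y^2 - 4*z^3
(∇×G)₃ = ∂G₂/∂x − ∂G₁/∂y = 12*x*y - x*z + 12*x - 10*y
∇×G = (-4*x*y - 2, x*y + 2*x + 2*y^2 - 4*z^3, 12*x*y - x*z + 12*x - 10*y)
At (1, -2, -2): (6, 40, 10).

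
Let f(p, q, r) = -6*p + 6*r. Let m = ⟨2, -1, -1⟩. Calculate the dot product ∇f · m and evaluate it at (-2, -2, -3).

∂f/∂p = -6
∂f/∂q = 0
∂f/∂r = 6
∇f at (-2, -2, -3) = (-6, 0, 6)
∇f · m = (-6)(2) + (0)(-1) + (6)(-1) = -18

-18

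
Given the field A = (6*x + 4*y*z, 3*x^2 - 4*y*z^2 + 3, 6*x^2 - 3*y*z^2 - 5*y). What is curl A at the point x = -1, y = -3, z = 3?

(∇×A)₁ = ∂A₃/∂y − ∂A₂/∂z = 8*y*z - 3*z^2 - 5
(∇×A)₂ = ∂A₁/∂z − ∂A₃/∂x = -12*x + 4*y
(∇×A)₃ = ∂A₂/∂x − ∂A₁/∂y = 6*x - 4*z
∇×A = (8*y*z - 3*z^2 - 5, -12*x + 4*y, 6*x - 4*z)
At (-1, -3, 3): (-104, 0, -18).

(-104, 0, -18)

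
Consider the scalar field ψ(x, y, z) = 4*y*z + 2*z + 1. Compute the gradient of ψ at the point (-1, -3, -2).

∂ψ/∂x = 0
∂ψ/∂y = 4*z
∂ψ/∂z = 4*y + 2
∇ψ = (0, 4*z, 4*y + 2)
At (-1, -3, -2): (0, -8, -10).

(0, -8, -10)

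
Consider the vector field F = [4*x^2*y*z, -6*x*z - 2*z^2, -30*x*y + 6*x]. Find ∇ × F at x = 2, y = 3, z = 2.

(∇×F)₁ = ∂F₃/∂y − ∂F₂/∂z = -24*x + 4*z
(∇×F)₂ = ∂F₁/∂z − ∂F₃/∂x = 4*x^2*y + 30*y - 6
(∇×F)₃ = ∂F₂/∂x − ∂F₁/∂y = -4*x^2*z - 6*z
∇×F = (-24*x + 4*z, 4*x^2*y + 30*y - 6, -4*x^2*z - 6*z)
At (2, 3, 2): (-40, 132, -44).

(-40, 132, -44)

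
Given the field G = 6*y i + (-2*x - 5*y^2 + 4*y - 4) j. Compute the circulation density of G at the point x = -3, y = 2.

∂G₂/∂x = -2
∂G₁/∂y = 6
Scalar curl = -8
At (-3, 2): -8.

-8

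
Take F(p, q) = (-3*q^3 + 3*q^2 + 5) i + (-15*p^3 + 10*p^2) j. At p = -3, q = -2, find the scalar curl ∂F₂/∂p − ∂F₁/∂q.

∂F₂/∂p = -45*p^2 + 20*p
∂F₁/∂q = -9*q^2 + 6*q
Scalar curl = -45*p^2 + 20*p + 9*q^2 - 6*q
At (-3, -2): -417.

-417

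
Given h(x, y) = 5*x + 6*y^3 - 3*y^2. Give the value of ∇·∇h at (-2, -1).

∂²h/∂x² = 0
∂²h/∂y² = 6*(6*y - 1)
∇²h = 36*y - 6
At (-2, -1): -42.

-42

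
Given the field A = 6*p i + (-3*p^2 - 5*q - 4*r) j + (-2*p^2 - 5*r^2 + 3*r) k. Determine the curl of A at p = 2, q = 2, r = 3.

(4, 8, -12)

(∇×A)₁ = ∂A₃/∂q − ∂A₂/∂r = 4
(∇×A)₂ = ∂A₁/∂r − ∂A₃/∂p = 4*p
(∇×A)₃ = ∂A₂/∂p − ∂A₁/∂q = -6*p
∇×A = (4, 4*p, -6*p)
At (2, 2, 3): (4, 8, -12).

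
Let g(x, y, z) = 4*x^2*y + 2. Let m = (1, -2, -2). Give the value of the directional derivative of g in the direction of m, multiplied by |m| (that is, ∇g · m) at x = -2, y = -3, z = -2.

16

∂g/∂x = 8*x*y
∂g/∂y = 4*x^2
∂g/∂z = 0
∇g at (-2, -3, -2) = (48, 16, 0)
∇g · m = (48)(1) + (16)(-2) + (0)(-2) = 16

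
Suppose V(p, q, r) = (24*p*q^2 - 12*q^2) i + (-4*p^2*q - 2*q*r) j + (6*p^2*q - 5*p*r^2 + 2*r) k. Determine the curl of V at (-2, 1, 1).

(26, 29, 136)

(∇×V)₁ = ∂V₃/∂q − ∂V₂/∂r = 6*p^2 + 2*q
(∇×V)₂ = ∂V₁/∂r − ∂V₃/∂p = -12*p*q + 5*r^2
(∇×V)₃ = ∂V₂/∂p − ∂V₁/∂q = -56*p*q + 24*q
∇×V = (6*p^2 + 2*q, -12*p*q + 5*r^2, -56*p*q + 24*q)
At (-2, 1, 1): (26, 29, 136).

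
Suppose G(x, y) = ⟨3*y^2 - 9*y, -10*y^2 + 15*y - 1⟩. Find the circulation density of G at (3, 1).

3

∂G₂/∂x = 0
∂G₁/∂y = 6*y - 9
Scalar curl = -6*y + 9
At (3, 1): 3.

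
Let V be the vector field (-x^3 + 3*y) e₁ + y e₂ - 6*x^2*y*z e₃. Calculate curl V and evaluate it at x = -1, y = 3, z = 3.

(∇×V)₁ = ∂V₃/∂y − ∂V₂/∂z = -6*x^2*z
(∇×V)₂ = ∂V₁/∂z − ∂V₃/∂x = 12*x*y*z
(∇×V)₃ = ∂V₂/∂x − ∂V₁/∂y = -3
∇×V = (-6*x^2*z, 12*x*y*z, -3)
At (-1, 3, 3): (-18, -108, -3).

(-18, -108, -3)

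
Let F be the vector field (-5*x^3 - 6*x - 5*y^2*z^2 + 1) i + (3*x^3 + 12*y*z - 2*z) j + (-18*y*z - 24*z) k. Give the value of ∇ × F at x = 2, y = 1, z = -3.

(44, 30, 126)

(∇×F)₁ = ∂F₃/∂y − ∂F₂/∂z = -12*y - 18*z + 2
(∇×F)₂ = ∂F₁/∂z − ∂F₃/∂x = -10*y^2*z
(∇×F)₃ = ∂F₂/∂x − ∂F₁/∂y = 9*x^2 + 10*y*z^2
∇×F = (-12*y - 18*z + 2, -10*y^2*z, 9*x^2 + 10*y*z^2)
At (2, 1, -3): (44, 30, 126).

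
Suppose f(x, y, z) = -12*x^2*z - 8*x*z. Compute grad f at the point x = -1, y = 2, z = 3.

(48, 0, -4)

∂f/∂x = -24*x*z - 8*z
∂f/∂y = 0
∂f/∂z = -12*x^2 - 8*x
∇f = (-24*x*z - 8*z, 0, -12*x^2 - 8*x)
At (-1, 2, 3): (48, 0, -4).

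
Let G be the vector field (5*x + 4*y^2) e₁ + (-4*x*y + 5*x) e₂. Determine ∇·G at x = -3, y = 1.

∂G₁/∂x = 5
∂G₂/∂y = -4*x
∇·G = -4*x + 5
At (-3, 1): 17.

17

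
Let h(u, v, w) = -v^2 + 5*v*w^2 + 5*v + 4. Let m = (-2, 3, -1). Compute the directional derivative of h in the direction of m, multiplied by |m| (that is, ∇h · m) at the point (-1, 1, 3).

114

∂h/∂u = 0
∂h/∂v = -2*v + 5*w^2 + 5
∂h/∂w = 10*v*w
∇h at (-1, 1, 3) = (0, 48, 30)
∇h · m = (0)(-2) + (48)(3) + (30)(-1) = 114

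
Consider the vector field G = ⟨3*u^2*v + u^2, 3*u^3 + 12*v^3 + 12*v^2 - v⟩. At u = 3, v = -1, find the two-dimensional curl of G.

54

∂G₂/∂u = 9*u^2
∂G₁/∂v = 3*u^2
Scalar curl = 6*u^2
At (3, -1): 54.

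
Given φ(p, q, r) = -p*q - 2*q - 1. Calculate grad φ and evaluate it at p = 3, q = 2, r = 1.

(-2, -5, 0)

∂φ/∂p = -q
∂φ/∂q = -p - 2
∂φ/∂r = 0
∇φ = (-q, -p - 2, 0)
At (3, 2, 1): (-2, -5, 0).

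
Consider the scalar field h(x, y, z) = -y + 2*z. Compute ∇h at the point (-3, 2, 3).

∂h/∂x = 0
∂h/∂y = -1
∂h/∂z = 2
∇h = (0, -1, 2)
At (-3, 2, 3): (0, -1, 2).

(0, -1, 2)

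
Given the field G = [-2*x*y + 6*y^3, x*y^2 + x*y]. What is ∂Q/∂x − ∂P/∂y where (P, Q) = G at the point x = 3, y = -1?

-12

∂G₂/∂x = y^2 + y
∂G₁/∂y = -2*x + 18*y^2
Scalar curl = 2*x - 17*y^2 + y
At (3, -1): -12.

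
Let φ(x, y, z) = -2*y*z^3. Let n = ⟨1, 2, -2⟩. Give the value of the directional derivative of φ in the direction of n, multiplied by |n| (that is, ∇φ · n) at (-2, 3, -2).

176

∂φ/∂x = 0
∂φ/∂y = -2*z^3
∂φ/∂z = -6*y*z^2
∇φ at (-2, 3, -2) = (0, 16, -72)
∇φ · n = (0)(1) + (16)(2) + (-72)(-2) = 176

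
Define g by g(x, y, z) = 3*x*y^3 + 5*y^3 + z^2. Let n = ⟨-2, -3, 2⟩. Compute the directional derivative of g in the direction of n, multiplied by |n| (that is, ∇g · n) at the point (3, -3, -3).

-984

∂g/∂x = 3*y^3
∂g/∂y = 9*x*y^2 + 15*y^2
∂g/∂z = 2*z
∇g at (3, -3, -3) = (-81, 378, -6)
∇g · n = (-81)(-2) + (378)(-3) + (-6)(2) = -984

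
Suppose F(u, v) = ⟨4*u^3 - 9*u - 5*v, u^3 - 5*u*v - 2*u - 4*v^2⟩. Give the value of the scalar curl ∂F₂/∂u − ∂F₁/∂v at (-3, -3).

45

∂F₂/∂u = 3*u^2 - 5*v - 2
∂F₁/∂v = -5
Scalar curl = 3*u^2 - 5*v + 3
At (-3, -3): 45.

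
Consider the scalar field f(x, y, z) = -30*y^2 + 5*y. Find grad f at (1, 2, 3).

∂f/∂x = 0
∂f/∂y = -60*y + 5
∂f/∂z = 0
∇f = (0, -60*y + 5, 0)
At (1, 2, 3): (0, -115, 0).

(0, -115, 0)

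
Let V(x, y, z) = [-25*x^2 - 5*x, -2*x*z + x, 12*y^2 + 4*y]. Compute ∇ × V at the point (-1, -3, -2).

(-70, 0, 5)

(∇×V)₁ = ∂V₃/∂y − ∂V₂/∂z = 2*x + 24*y + 4
(∇×V)₂ = ∂V₁/∂z − ∂V₃/∂x = 0
(∇×V)₃ = ∂V₂/∂x − ∂V₁/∂y = -2*z + 1
∇×V = (2*x + 24*y + 4, 0, -2*z + 1)
At (-1, -3, -2): (-70, 0, 5).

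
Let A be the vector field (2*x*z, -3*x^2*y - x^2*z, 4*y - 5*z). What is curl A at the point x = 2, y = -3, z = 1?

(∇×A)₁ = ∂A₃/∂y − ∂A₂/∂z = x^2 + 4
(∇×A)₂ = ∂A₁/∂z − ∂A₃/∂x = 2*x
(∇×A)₃ = ∂A₂/∂x − ∂A₁/∂y = -6*x*y - 2*x*z
∇×A = (x^2 + 4, 2*x, -6*x*y - 2*x*z)
At (2, -3, 1): (8, 4, 32).

(8, 4, 32)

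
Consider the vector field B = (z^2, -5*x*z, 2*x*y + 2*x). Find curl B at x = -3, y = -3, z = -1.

(∇×B)₁ = ∂B₃/∂y − ∂B₂/∂z = 7*x
(∇×B)₂ = ∂B₁/∂z − ∂B₃/∂x = -2*y + 2*z - 2
(∇×B)₃ = ∂B₂/∂x − ∂B₁/∂y = -5*z
∇×B = (7*x, -2*y + 2*z - 2, -5*z)
At (-3, -3, -1): (-21, 2, 5).

(-21, 2, 5)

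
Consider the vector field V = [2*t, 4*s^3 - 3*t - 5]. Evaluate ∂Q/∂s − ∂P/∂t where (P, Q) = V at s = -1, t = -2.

10

∂V₂/∂s = 12*s^2
∂V₁/∂t = 2
Scalar curl = 12*s^2 - 2
At (-1, -2): 10.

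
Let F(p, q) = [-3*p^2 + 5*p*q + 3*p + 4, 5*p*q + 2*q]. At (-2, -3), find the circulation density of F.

-5

∂F₂/∂p = 5*q
∂F₁/∂q = 5*p
Scalar curl = -5*p + 5*q
At (-2, -3): -5.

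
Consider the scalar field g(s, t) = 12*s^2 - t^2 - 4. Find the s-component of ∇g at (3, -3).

72

(∇g)_1 = ∂g/∂s = 24*s
At (3, -3): 72.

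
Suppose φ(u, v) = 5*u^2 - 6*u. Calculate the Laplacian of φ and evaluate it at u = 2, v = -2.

∂²φ/∂u² = 10
∂²φ/∂v² = 0
∇²φ = 10
At (2, -2): 10.

10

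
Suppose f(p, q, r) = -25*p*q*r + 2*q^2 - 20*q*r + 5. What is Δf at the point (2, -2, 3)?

∂²f/∂p² = 0
∂²f/∂q² = 4
∂²f/∂r² = 0
∇²f = 4
At (2, -2, 3): 4.

4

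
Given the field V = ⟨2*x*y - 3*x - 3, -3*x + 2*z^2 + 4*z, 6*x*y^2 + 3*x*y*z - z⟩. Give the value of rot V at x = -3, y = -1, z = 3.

(∇×V)₁ = ∂V₃/∂y − ∂V₂/∂z = 12*x*y + 3*x*z - 4*z - 4
(∇×V)₂ = ∂V₁/∂z − ∂V₃/∂x = -6*y^2 - 3*y*z
(∇×V)₃ = ∂V₂/∂x − ∂V₁/∂y = -2*x - 3
∇×V = (12*x*y + 3*x*z - 4*z - 4, -6*y^2 - 3*y*z, -2*x - 3)
At (-3, -1, 3): (-7, 3, 3).

(-7, 3, 3)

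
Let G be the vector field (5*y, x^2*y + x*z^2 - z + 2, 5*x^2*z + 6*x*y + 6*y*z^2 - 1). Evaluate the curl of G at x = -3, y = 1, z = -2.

(-5, -66, -7)

(∇×G)₁ = ∂G₃/∂y − ∂G₂/∂z = -2*x*z + 6*x + 6*z^2 + 1
(∇×G)₂ = ∂G₁/∂z − ∂G₃/∂x = -10*x*z - 6*y
(∇×G)₃ = ∂G₂/∂x − ∂G₁/∂y = 2*x*y + z^2 - 5
∇×G = (-2*x*z + 6*x + 6*z^2 + 1, -10*x*z - 6*y, 2*x*y + z^2 - 5)
At (-3, 1, -2): (-5, -66, -7).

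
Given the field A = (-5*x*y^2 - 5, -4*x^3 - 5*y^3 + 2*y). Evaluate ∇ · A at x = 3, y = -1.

-18

∂A₁/∂x = -5*y^2
∂A₂/∂y = -15*y^2 + 2
∇·A = -20*y^2 + 2
At (3, -1): -18.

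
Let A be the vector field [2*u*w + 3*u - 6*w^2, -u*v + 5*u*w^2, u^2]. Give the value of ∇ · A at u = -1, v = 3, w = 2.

∂A₁/∂u = 2*w + 3
∂A₂/∂v = -u
∂A₃/∂w = 0
∇·A = -u + 2*w + 3
At (-1, 3, 2): 8.

8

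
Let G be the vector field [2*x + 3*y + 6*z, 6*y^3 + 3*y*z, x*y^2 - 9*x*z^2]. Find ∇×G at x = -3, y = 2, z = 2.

(-18, 38, -3)

(∇×G)₁ = ∂G₃/∂y − ∂G₂/∂z = 2*x*y - 3*y
(∇×G)₂ = ∂G₁/∂z − ∂G₃/∂x = -y^2 + 9*z^2 + 6
(∇×G)₃ = ∂G₂/∂x − ∂G₁/∂y = -3
∇×G = (2*x*y - 3*y, -y^2 + 9*z^2 + 6, -3)
At (-3, 2, 2): (-18, 38, -3).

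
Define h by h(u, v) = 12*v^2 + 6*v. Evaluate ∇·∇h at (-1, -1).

∂²h/∂u² = 0
∂²h/∂v² = 24
∇²h = 24
At (-1, -1): 24.

24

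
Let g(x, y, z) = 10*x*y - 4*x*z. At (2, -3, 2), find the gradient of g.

(-38, 20, -8)

∂g/∂x = 10*y - 4*z
∂g/∂y = 10*x
∂g/∂z = -4*x
∇g = (10*y - 4*z, 10*x, -4*x)
At (2, -3, 2): (-38, 20, -8).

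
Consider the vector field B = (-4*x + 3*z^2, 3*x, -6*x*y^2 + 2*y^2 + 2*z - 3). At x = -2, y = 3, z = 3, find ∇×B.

(∇×B)₁ = ∂B₃/∂y − ∂B₂/∂z = -12*x*y + 4*y
(∇×B)₂ = ∂B₁/∂z − ∂B₃/∂x = 6*y^2 + 6*z
(∇×B)₃ = ∂B₂/∂x − ∂B₁/∂y = 3
∇×B = (-12*x*y + 4*y, 6*y^2 + 6*z, 3)
At (-2, 3, 3): (84, 72, 3).

(84, 72, 3)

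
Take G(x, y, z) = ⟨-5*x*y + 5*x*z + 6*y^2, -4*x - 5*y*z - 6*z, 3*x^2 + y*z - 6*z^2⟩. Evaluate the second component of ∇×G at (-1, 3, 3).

(∇×G)_2 = ∂G₁/∂z − ∂G₃/∂x
= 5*x − (6*x)
= -x
At (-1, 3, 3): 1.

1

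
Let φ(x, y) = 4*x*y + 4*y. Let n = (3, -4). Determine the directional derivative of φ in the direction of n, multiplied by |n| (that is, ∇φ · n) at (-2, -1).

4

∂φ/∂x = 4*y
∂φ/∂y = 4*x + 4
∇φ at (-2, -1) = (-4, -4)
∇φ · n = (-4)(3) + (-4)(-4) = 4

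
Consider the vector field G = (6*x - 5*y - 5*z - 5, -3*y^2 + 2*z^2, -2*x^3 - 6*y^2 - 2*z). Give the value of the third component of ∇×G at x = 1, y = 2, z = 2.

(∇×G)_3 = ∂G₂/∂x − ∂G₁/∂y
= 0 − (-5)
= 5
At (1, 2, 2): 5.

5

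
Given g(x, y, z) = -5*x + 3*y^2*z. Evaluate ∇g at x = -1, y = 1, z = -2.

(-5, -12, 3)

∂g/∂x = -5
∂g/∂y = 6*y*z
∂g/∂z = 3*y^2
∇g = (-5, 6*y*z, 3*y^2)
At (-1, 1, -2): (-5, -12, 3).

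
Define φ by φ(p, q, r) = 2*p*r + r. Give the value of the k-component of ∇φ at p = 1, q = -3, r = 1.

3

(∇φ)_3 = ∂φ/∂r = 2*p + 1
At (1, -3, 1): 3.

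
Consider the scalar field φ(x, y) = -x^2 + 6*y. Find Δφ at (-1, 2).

-2

∂²φ/∂x² = -2
∂²φ/∂y² = 0
∇²φ = -2
At (-1, 2): -2.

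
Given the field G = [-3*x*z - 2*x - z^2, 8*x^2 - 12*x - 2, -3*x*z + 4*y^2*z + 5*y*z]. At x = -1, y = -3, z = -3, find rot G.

(∇×G)₁ = ∂G₃/∂y − ∂G₂/∂z = 8*y*z + 5*z
(∇×G)₂ = ∂G₁/∂z − ∂G₃/∂x = -3*x + z
(∇×G)₃ = ∂G₂/∂x − ∂G₁/∂y = 16*x - 12
∇×G = (8*y*z + 5*z, -3*x + z, 16*x - 12)
At (-1, -3, -3): (57, 0, -28).

(57, 0, -28)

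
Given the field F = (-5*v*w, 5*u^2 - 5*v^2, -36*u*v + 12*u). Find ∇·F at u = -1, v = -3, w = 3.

30

∂F₁/∂u = 0
∂F₂/∂v = -10*v
∂F₃/∂w = 0
∇·F = -10*v
At (-1, -3, 3): 30.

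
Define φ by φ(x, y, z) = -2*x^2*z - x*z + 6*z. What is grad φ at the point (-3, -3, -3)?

(-33, 0, -9)

∂φ/∂x = -4*x*z - z
∂φ/∂y = 0
∂φ/∂z = -2*x^2 - x + 6
∇φ = (-4*x*z - z, 0, -2*x^2 - x + 6)
At (-3, -3, -3): (-33, 0, -9).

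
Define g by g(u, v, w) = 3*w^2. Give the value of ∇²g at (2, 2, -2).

6

∂²g/∂u² = 0
∂²g/∂v² = 0
∂²g/∂w² = 6
∇²g = 6
At (2, 2, -2): 6.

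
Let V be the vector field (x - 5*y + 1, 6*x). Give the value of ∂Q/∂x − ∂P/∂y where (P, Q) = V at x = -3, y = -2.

∂V₂/∂x = 6
∂V₁/∂y = -5
Scalar curl = 11
At (-3, -2): 11.

11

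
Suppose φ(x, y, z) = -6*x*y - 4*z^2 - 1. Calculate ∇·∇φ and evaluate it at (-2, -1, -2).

-8

∂²φ/∂x² = 0
∂²φ/∂y² = 0
∂²φ/∂z² = -8
∇²φ = -8
At (-2, -1, -2): -8.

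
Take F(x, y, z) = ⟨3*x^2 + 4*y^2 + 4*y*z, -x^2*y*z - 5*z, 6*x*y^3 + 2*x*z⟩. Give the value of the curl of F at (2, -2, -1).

(141, 42, 12)

(∇×F)₁ = ∂F₃/∂y − ∂F₂/∂z = x^2*y + 18*x*y^2 + 5
(∇×F)₂ = ∂F₁/∂z − ∂F₃/∂x = -6*y^3 + 4*y - 2*z
(∇×F)₃ = ∂F₂/∂x − ∂F₁/∂y = -2*x*y*z - 8*y - 4*z
∇×F = (x^2*y + 18*x*y^2 + 5, -6*y^3 + 4*y - 2*z, -2*x*y*z - 8*y - 4*z)
At (2, -2, -1): (141, 42, 12).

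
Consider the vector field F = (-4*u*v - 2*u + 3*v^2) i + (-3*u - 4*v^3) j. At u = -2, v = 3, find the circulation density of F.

∂F₂/∂u = -3
∂F₁/∂v = -4*u + 6*v
Scalar curl = 4*u - 6*v - 3
At (-2, 3): -29.

-29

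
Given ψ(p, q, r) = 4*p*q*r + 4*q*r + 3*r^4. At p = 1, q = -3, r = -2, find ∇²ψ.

144

∂²ψ/∂p² = 0
∂²ψ/∂q² = 0
∂²ψ/∂r² = 36*r^2
∇²ψ = 36*r^2
At (1, -3, -2): 144.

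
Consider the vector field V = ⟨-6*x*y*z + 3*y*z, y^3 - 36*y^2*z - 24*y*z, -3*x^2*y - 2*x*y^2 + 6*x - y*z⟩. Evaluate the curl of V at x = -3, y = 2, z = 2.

(187, 8, -42)

(∇×V)₁ = ∂V₃/∂y − ∂V₂/∂z = -3*x^2 - 4*x*y + 36*y^2 + 24*y - z
(∇×V)₂ = ∂V₁/∂z − ∂V₃/∂x = 2*y^2 + 3*y - 6
(∇×V)₃ = ∂V₂/∂x − ∂V₁/∂y = 6*x*z - 3*z
∇×V = (-3*x^2 - 4*x*y + 36*y^2 + 24*y - z, 2*y^2 + 3*y - 6, 6*x*z - 3*z)
At (-3, 2, 2): (187, 8, -42).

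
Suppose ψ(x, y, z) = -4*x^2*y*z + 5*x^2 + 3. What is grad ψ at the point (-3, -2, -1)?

(18, 36, 72)

∂ψ/∂x = -8*x*y*z + 10*x
∂ψ/∂y = -4*x^2*z
∂ψ/∂z = -4*x^2*y
∇ψ = (-8*x*y*z + 10*x, -4*x^2*z, -4*x^2*y)
At (-3, -2, -1): (18, 36, 72).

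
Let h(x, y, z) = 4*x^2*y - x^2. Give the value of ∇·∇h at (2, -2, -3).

-18

∂²h/∂x² = 2*(4*y - 1)
∂²h/∂y² = 0
∂²h/∂z² = 0
∇²h = 8*y - 2
At (2, -2, -3): -18.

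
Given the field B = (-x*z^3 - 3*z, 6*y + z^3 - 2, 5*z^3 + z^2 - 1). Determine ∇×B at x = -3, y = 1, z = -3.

(-27, 78, 0)

(∇×B)₁ = ∂B₃/∂y − ∂B₂/∂z = -3*z^2
(∇×B)₂ = ∂B₁/∂z − ∂B₃/∂x = -3*x*z^2 - 3
(∇×B)₃ = ∂B₂/∂x − ∂B₁/∂y = 0
∇×B = (-3*z^2, -3*x*z^2 - 3, 0)
At (-3, 1, -3): (-27, 78, 0).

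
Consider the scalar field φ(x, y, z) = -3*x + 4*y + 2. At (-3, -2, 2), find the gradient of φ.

(-3, 4, 0)

∂φ/∂x = -3
∂φ/∂y = 4
∂φ/∂z = 0
∇φ = (-3, 4, 0)
At (-3, -2, 2): (-3, 4, 0).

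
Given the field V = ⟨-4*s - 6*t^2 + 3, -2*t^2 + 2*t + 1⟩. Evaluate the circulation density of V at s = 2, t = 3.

∂V₂/∂s = 0
∂V₁/∂t = -12*t
Scalar curl = 12*t
At (2, 3): 36.

36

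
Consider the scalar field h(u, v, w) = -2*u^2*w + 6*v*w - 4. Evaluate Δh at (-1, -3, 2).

-8

∂²h/∂u² = -4*w
∂²h/∂v² = 0
∂²h/∂w² = 0
∇²h = -4*w
At (-1, -3, 2): -8.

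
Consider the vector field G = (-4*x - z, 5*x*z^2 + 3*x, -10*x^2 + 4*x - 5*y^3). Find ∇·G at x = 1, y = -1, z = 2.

-4

∂G₁/∂x = -4
∂G₂/∂y = 0
∂G₃/∂z = 0
∇·G = -4
At (1, -1, 2): -4.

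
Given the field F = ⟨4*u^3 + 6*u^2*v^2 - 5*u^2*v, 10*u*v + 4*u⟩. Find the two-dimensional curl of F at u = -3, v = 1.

-49

∂F₂/∂u = 10*v + 4
∂F₁/∂v = 12*u^2*v - 5*u^2
Scalar curl = -12*u^2*v + 5*u^2 + 10*v + 4
At (-3, 1): -49.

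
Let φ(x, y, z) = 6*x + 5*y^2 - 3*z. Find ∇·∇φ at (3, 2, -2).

10

∂²φ/∂x² = 0
∂²φ/∂y² = 10
∂²φ/∂z² = 0
∇²φ = 10
At (3, 2, -2): 10.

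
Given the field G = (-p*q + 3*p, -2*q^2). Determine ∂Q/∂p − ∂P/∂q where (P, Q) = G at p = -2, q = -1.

∂G₂/∂p = 0
∂G₁/∂q = -p
Scalar curl = p
At (-2, -1): -2.

-2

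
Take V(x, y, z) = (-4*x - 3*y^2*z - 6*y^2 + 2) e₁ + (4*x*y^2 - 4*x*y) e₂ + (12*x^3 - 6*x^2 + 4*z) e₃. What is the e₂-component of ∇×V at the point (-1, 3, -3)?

-75

(∇×V)_2 = ∂V₁/∂z − ∂V₃/∂x
= -3*y^2 − (36*x^2 - 12*x)
= -36*x^2 + 12*x - 3*y^2
At (-1, 3, -3): -75.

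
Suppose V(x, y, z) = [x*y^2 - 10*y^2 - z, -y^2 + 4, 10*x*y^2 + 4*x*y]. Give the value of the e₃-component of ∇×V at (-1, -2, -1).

-44

(∇×V)_3 = ∂V₂/∂x − ∂V₁/∂y
= 0 − (2*x*y - 20*y)
= -2*x*y + 20*y
At (-1, -2, -1): -44.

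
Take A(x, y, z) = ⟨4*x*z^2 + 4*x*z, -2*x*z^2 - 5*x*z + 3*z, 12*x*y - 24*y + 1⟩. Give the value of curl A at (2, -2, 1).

(15, 48, -7)

(∇×A)₁ = ∂A₃/∂y − ∂A₂/∂z = 4*x*z + 17*x - 27
(∇×A)₂ = ∂A₁/∂z − ∂A₃/∂x = 8*x*z + 4*x - 12*y
(∇×A)₃ = ∂A₂/∂x − ∂A₁/∂y = -2*z^2 - 5*z
∇×A = (4*x*z + 17*x - 27, 8*x*z + 4*x - 12*y, -2*z^2 - 5*z)
At (2, -2, 1): (15, 48, -7).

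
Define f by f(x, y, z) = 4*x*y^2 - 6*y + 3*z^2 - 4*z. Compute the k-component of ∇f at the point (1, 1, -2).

(∇f)_3 = ∂f/∂z = 6*z - 4
At (1, 1, -2): -16.

-16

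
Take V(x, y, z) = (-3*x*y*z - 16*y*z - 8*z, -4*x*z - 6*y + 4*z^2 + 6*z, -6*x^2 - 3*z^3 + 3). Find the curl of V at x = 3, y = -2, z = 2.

(-10, 78, 42)

(∇×V)₁ = ∂V₃/∂y − ∂V₂/∂z = 4*x - 8*z - 6
(∇×V)₂ = ∂V₁/∂z − ∂V₃/∂x = -3*x*y + 12*x - 16*y - 8
(∇×V)₃ = ∂V₂/∂x − ∂V₁/∂y = 3*x*z + 12*z
∇×V = (4*x - 8*z - 6, -3*x*y + 12*x - 16*y - 8, 3*x*z + 12*z)
At (3, -2, 2): (-10, 78, 42).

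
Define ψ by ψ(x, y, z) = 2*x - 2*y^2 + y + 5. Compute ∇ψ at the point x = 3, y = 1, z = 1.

(2, -3, 0)

∂ψ/∂x = 2
∂ψ/∂y = -4*y + 1
∂ψ/∂z = 0
∇ψ = (2, -4*y + 1, 0)
At (3, 1, 1): (2, -3, 0).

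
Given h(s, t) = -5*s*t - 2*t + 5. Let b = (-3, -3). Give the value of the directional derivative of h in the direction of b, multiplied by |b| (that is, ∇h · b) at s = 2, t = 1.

51

∂h/∂s = -5*t
∂h/∂t = -5*s - 2
∇h at (2, 1) = (-5, -12)
∇h · b = (-5)(-3) + (-12)(-3) = 51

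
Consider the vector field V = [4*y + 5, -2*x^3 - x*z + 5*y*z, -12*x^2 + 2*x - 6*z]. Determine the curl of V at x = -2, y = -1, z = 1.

(∇×V)₁ = ∂V₃/∂y − ∂V₂/∂z = x - 5*y
(∇×V)₂ = ∂V₁/∂z − ∂V₃/∂x = 24*x - 2
(∇×V)₃ = ∂V₂/∂x − ∂V₁/∂y = -6*x^2 - z - 4
∇×V = (x - 5*y, 24*x - 2, -6*x^2 - z - 4)
At (-2, -1, 1): (3, -50, -29).

(3, -50, -29)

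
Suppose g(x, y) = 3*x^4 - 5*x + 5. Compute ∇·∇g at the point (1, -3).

∂²g/∂x² = 36*x^2
∂²g/∂y² = 0
∇²g = 36*x^2
At (1, -3): 36.

36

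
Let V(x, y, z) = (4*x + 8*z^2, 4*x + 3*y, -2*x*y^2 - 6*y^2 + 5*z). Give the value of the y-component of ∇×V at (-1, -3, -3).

(∇×V)_2 = ∂V₁/∂z − ∂V₃/∂x
= 16*z − (-2*y^2)
= 2*y^2 + 16*z
At (-1, -3, -3): -30.

-30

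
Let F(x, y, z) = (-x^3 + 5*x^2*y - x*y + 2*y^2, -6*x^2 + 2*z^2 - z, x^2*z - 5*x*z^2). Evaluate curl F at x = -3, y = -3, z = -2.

(∇×F)₁ = ∂F₃/∂y − ∂F₂/∂z = -4*z + 1
(∇×F)₂ = ∂F₁/∂z − ∂F₃/∂x = -2*x*z + 5*z^2
(∇×F)₃ = ∂F₂/∂x − ∂F₁/∂y = -5*x^2 - 11*x - 4*y
∇×F = (-4*z + 1, -2*x*z + 5*z^2, -5*x^2 - 11*x - 4*y)
At (-3, -3, -2): (9, 8, 0).

(9, 8, 0)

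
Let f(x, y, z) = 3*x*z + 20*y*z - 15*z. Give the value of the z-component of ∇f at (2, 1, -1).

(∇f)_3 = ∂f/∂z = 3*x + 20*y - 15
At (2, 1, -1): 11.

11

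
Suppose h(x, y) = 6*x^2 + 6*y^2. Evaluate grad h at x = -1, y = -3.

∂h/∂x = 12*x
∂h/∂y = 12*y
∇h = (12*x, 12*y)
At (-1, -3): (-12, -36).

(-12, -36)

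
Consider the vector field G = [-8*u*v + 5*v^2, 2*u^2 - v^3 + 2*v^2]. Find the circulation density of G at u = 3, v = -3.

∂G₂/∂u = 4*u
∂G₁/∂v = -8*u + 10*v
Scalar curl = 12*u - 10*v
At (3, -3): 66.

66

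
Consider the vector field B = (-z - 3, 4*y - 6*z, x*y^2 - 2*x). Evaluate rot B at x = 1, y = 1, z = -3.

(8, 0, 0)

(∇×B)₁ = ∂B₃/∂y − ∂B₂/∂z = 2*x*y + 6
(∇×B)₂ = ∂B₁/∂z − ∂B₃/∂x = -y^2 + 1
(∇×B)₃ = ∂B₂/∂x − ∂B₁/∂y = 0
∇×B = (2*x*y + 6, -y^2 + 1, 0)
At (1, 1, -3): (8, 0, 0).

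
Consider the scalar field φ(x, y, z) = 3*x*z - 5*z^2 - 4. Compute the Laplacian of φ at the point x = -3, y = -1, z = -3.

∂²φ/∂x² = 0
∂²φ/∂y² = 0
∂²φ/∂z² = -10
∇²φ = -10
At (-3, -1, -3): -10.

-10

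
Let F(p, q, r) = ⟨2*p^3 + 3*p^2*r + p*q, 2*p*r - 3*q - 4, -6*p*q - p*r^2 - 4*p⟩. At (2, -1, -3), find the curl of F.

(-16, 19, -8)

(∇×F)₁ = ∂F₃/∂q − ∂F₂/∂r = -8*p
(∇×F)₂ = ∂F₁/∂r − ∂F₃/∂p = 3*p^2 + 6*q + r^2 + 4
(∇×F)₃ = ∂F₂/∂p − ∂F₁/∂q = -p + 2*r
∇×F = (-8*p, 3*p^2 + 6*q + r^2 + 4, -p + 2*r)
At (2, -1, -3): (-16, 19, -8).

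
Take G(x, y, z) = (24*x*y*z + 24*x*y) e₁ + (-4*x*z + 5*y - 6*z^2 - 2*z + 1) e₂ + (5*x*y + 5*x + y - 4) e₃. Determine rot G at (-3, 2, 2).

(∇×G)₁ = ∂G₃/∂y − ∂G₂/∂z = 9*x + 12*z + 3
(∇×G)₂ = ∂G₁/∂z − ∂G₃/∂x = 24*x*y - 5*y - 5
(∇×G)₃ = ∂G₂/∂x − ∂G₁/∂y = -24*x*z - 24*x - 4*z
∇×G = (9*x + 12*z + 3, 24*x*y - 5*y - 5, -24*x*z - 24*x - 4*z)
At (-3, 2, 2): (0, -159, 208).

(0, -159, 208)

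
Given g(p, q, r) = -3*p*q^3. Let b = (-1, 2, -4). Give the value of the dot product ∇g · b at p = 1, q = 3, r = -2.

-81

∂g/∂p = -3*q^3
∂g/∂q = -9*p*q^2
∂g/∂r = 0
∇g at (1, 3, -2) = (-81, -81, 0)
∇g · b = (-81)(-1) + (-81)(2) + (0)(-4) = -81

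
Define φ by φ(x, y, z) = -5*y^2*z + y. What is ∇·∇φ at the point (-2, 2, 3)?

-30

∂²φ/∂x² = 0
∂²φ/∂y² = -10*z
∂²φ/∂z² = 0
∇²φ = -10*z
At (-2, 2, 3): -30.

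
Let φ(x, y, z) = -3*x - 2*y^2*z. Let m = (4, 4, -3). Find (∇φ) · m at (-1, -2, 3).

∂φ/∂x = -3
∂φ/∂y = -4*y*z
∂φ/∂z = -2*y^2
∇φ at (-1, -2, 3) = (-3, 24, -8)
∇φ · m = (-3)(4) + (24)(4) + (-8)(-3) = 108

108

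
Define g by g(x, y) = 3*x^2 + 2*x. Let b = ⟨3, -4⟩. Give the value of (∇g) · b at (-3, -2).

∂g/∂x = 6*x + 2
∂g/∂y = 0
∇g at (-3, -2) = (-16, 0)
∇g · b = (-16)(3) + (0)(-4) = -48

-48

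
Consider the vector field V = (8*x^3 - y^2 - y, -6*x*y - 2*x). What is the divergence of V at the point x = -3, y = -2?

234

∂V₁/∂x = 24*x^2
∂V₂/∂y = -6*x
∇·V = 24*x^2 - 6*x
At (-3, -2): 234.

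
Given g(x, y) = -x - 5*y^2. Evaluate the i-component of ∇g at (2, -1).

-1

(∇g)_1 = ∂g/∂x = -1
At (2, -1): -1.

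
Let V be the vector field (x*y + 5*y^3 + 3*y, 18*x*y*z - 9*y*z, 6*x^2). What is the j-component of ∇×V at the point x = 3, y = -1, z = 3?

-36

(∇×V)_2 = ∂V₁/∂z − ∂V₃/∂x
= 0 − (12*x)
= -12*x
At (3, -1, 3): -36.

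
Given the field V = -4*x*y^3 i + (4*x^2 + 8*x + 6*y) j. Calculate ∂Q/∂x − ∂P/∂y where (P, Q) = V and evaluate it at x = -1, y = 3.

∂V₂/∂x = 8*x + 8
∂V₁/∂y = -12*x*y^2
Scalar curl = 12*x*y^2 + 8*x + 8
At (-1, 3): -108.

-108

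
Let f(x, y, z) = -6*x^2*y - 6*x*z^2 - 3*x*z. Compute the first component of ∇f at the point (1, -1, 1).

3

(∇f)_1 = ∂f/∂x = -12*x*y - 6*z^2 - 3*z
At (1, -1, 1): 3.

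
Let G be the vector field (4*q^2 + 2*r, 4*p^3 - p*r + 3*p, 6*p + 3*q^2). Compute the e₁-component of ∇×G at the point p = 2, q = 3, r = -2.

(∇×G)_1 = ∂G₃/∂q − ∂G₂/∂r
= 6*q − (-p)
= p + 6*q
At (2, 3, -2): 20.

20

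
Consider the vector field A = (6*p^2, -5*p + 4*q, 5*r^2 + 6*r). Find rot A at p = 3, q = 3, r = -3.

(∇×A)₁ = ∂A₃/∂q − ∂A₂/∂r = 0
(∇×A)₂ = ∂A₁/∂r − ∂A₃/∂p = 0
(∇×A)₃ = ∂A₂/∂p − ∂A₁/∂q = -5
∇×A = (0, 0, -5)
At (3, 3, -3): (0, 0, -5).

(0, 0, -5)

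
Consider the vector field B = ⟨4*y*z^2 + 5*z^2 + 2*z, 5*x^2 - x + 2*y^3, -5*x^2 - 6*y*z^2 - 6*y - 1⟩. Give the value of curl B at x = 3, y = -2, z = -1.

(∇×B)₁ = ∂B₃/∂y − ∂B₂/∂z = -6*z^2 - 6
(∇×B)₂ = ∂B₁/∂z − ∂B₃/∂x = 10*x + 8*y*z + 10*z + 2
(∇×B)₃ = ∂B₂/∂x − ∂B₁/∂y = 10*x - 4*z^2 - 1
∇×B = (-6*z^2 - 6, 10*x + 8*y*z + 10*z + 2, 10*x - 4*z^2 - 1)
At (3, -2, -1): (-12, 38, 25).

(-12, 38, 25)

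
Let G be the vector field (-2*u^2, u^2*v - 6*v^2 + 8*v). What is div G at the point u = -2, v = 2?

-4

∂G₁/∂u = -4*u
∂G₂/∂v = u^2 - 12*v + 8
∇·G = u^2 - 4*u - 12*v + 8
At (-2, 2): -4.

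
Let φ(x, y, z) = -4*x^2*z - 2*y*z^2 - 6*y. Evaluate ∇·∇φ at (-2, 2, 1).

-16

∂²φ/∂x² = -8*z
∂²φ/∂y² = 0
∂²φ/∂z² = -4*y
∇²φ = -4*y - 8*z
At (-2, 2, 1): -16.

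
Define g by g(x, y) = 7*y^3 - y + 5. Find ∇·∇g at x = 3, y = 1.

∂²g/∂x² = 0
∂²g/∂y² = 42*y
∇²g = 42*y
At (3, 1): 42.

42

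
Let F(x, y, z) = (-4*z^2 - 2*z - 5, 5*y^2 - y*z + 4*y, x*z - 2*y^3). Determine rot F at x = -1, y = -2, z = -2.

(∇×F)₁ = ∂F₃/∂y − ∂F₂/∂z = -6*y^2 + y
(∇×F)₂ = ∂F₁/∂z − ∂F₃/∂x = -9*z - 2
(∇×F)₃ = ∂F₂/∂x − ∂F₁/∂y = 0
∇×F = (-6*y^2 + y, -9*z - 2, 0)
At (-1, -2, -2): (-26, 16, 0).

(-26, 16, 0)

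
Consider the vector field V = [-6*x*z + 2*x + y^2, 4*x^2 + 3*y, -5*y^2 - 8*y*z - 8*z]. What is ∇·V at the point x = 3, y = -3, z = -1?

27

∂V₁/∂x = -6*z + 2
∂V₂/∂y = 3
∂V₃/∂z = -8*y - 8
∇·V = -8*y - 6*z - 3
At (3, -3, -1): 27.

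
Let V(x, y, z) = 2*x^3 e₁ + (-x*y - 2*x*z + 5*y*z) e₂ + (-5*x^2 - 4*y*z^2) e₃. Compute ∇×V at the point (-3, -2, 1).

(∇×V)₁ = ∂V₃/∂y − ∂V₂/∂z = 2*x - 5*y - 4*z^2
(∇×V)₂ = ∂V₁/∂z − ∂V₃/∂x = 10*x
(∇×V)₃ = ∂V₂/∂x − ∂V₁/∂y = -y - 2*z
∇×V = (2*x - 5*y - 4*z^2, 10*x, -y - 2*z)
At (-3, -2, 1): (0, -30, 0).

(0, -30, 0)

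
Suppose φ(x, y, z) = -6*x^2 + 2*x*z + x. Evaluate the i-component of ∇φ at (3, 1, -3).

-41

(∇φ)_1 = ∂φ/∂x = -12*x + 2*z + 1
At (3, 1, -3): -41.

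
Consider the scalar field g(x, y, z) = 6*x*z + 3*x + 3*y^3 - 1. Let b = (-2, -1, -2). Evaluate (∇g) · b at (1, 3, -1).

-87

∂g/∂x = 6*z + 3
∂g/∂y = 9*y^2
∂g/∂z = 6*x
∇g at (1, 3, -1) = (-3, 81, 6)
∇g · b = (-3)(-2) + (81)(-1) + (6)(-2) = -87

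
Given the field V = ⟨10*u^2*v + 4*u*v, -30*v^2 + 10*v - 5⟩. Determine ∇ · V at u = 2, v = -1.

∂V₁/∂u = 20*u*v + 4*v
∂V₂/∂v = -60*v + 10
∇·V = 20*u*v - 56*v + 10
At (2, -1): 26.

26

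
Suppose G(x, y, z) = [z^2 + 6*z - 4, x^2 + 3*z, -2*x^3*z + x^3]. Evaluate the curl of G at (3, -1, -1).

(-3, -77, 6)

(∇×G)₁ = ∂G₃/∂y − ∂G₂/∂z = -3
(∇×G)₂ = ∂G₁/∂z − ∂G₃/∂x = 6*x^2*z - 3*x^2 + 2*z + 6
(∇×G)₃ = ∂G₂/∂x − ∂G₁/∂y = 2*x
∇×G = (-3, 6*x^2*z - 3*x^2 + 2*z + 6, 2*x)
At (3, -1, -1): (-3, -77, 6).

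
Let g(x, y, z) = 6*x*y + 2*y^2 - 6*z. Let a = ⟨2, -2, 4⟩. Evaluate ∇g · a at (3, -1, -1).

∂g/∂x = 6*y
∂g/∂y = 6*x + 4*y
∂g/∂z = -6
∇g at (3, -1, -1) = (-6, 14, -6)
∇g · a = (-6)(2) + (14)(-2) + (-6)(4) = -64

-64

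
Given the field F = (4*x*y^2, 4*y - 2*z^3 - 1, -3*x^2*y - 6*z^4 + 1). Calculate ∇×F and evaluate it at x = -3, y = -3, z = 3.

(27, 54, -72)

(∇×F)₁ = ∂F₃/∂y − ∂F₂/∂z = -3*x^2 + 6*z^2
(∇×F)₂ = ∂F₁/∂z − ∂F₃/∂x = 6*x*y
(∇×F)₃ = ∂F₂/∂x − ∂F₁/∂y = -8*x*y
∇×F = (-3*x^2 + 6*z^2, 6*x*y, -8*x*y)
At (-3, -3, 3): (27, 54, -72).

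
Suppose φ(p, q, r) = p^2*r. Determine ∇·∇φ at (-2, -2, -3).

∂²φ/∂p² = 2*r
∂²φ/∂q² = 0
∂²φ/∂r² = 0
∇²φ = 2*r
At (-2, -2, -3): -6.

-6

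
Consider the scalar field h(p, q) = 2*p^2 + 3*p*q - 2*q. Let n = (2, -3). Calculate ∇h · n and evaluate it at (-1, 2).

19

∂h/∂p = 4*p + 3*q
∂h/∂q = 3*p - 2
∇h at (-1, 2) = (2, -5)
∇h · n = (2)(2) + (-5)(-3) = 19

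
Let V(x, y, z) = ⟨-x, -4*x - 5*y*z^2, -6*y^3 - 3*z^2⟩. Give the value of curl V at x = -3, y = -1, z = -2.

(∇×V)₁ = ∂V₃/∂y − ∂V₂/∂z = -18*y^2 + 10*y*z
(∇×V)₂ = ∂V₁/∂z − ∂V₃/∂x = 0
(∇×V)₃ = ∂V₂/∂x − ∂V₁/∂y = -4
∇×V = (-18*y^2 + 10*y*z, 0, -4)
At (-3, -1, -2): (2, 0, -4).

(2, 0, -4)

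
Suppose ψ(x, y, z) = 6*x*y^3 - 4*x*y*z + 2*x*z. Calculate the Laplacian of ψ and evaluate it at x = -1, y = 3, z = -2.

-108

∂²ψ/∂x² = 0
∂²ψ/∂y² = 36*x*y
∂²ψ/∂z² = 0
∇²ψ = 36*x*y
At (-1, 3, -2): -108.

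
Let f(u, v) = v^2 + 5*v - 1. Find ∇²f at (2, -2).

2

∂²f/∂u² = 0
∂²f/∂v² = 2
∇²f = 2
At (2, -2): 2.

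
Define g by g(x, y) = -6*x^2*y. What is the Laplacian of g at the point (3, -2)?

∂²g/∂x² = -12*y
∂²g/∂y² = 0
∇²g = -12*y
At (3, -2): 24.

24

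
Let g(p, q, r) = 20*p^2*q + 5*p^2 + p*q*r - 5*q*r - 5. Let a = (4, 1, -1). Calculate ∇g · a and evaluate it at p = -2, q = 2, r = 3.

-623

∂g/∂p = 40*p*q + 10*p + q*r
∂g/∂q = 20*p^2 + p*r - 5*r
∂g/∂r = p*q - 5*q
∇g at (-2, 2, 3) = (-174, 59, -14)
∇g · a = (-174)(4) + (59)(1) + (-14)(-1) = -623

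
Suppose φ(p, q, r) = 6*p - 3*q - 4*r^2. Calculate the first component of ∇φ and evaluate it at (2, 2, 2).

(∇φ)_1 = ∂φ/∂p = 6
At (2, 2, 2): 6.

6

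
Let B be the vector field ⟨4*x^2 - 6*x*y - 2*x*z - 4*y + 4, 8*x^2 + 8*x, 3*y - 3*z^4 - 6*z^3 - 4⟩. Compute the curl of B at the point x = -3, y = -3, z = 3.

(3, 6, -54)

(∇×B)₁ = ∂B₃/∂y − ∂B₂/∂z = 3
(∇×B)₂ = ∂B₁/∂z − ∂B₃/∂x = -2*x
(∇×B)₃ = ∂B₂/∂x − ∂B₁/∂y = 22*x + 12
∇×B = (3, -2*x, 22*x + 12)
At (-3, -3, 3): (3, 6, -54).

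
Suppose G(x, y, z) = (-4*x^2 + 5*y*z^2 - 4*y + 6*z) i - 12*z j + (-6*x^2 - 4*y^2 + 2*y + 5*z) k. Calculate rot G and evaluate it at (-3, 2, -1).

(-2, -50, -1)

(∇×G)₁ = ∂G₃/∂y − ∂G₂/∂z = -8*y + 14
(∇×G)₂ = ∂G₁/∂z − ∂G₃/∂x = 12*x + 10*y*z + 6
(∇×G)₃ = ∂G₂/∂x − ∂G₁/∂y = -5*z^2 + 4
∇×G = (-8*y + 14, 12*x + 10*y*z + 6, -5*z^2 + 4)
At (-3, 2, -1): (-2, -50, -1).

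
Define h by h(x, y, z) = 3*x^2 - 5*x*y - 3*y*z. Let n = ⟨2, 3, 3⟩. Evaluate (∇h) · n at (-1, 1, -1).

-7

∂h/∂x = 6*x - 5*y
∂h/∂y = -5*x - 3*z
∂h/∂z = -3*y
∇h at (-1, 1, -1) = (-11, 8, -3)
∇h · n = (-11)(2) + (8)(3) + (-3)(3) = -7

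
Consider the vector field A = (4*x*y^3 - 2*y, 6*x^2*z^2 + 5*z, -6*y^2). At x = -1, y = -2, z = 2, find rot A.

(∇×A)₁ = ∂A₃/∂y − ∂A₂/∂z = -12*x^2*z - 12*y - 5
(∇×A)₂ = ∂A₁/∂z − ∂A₃/∂x = 0
(∇×A)₃ = ∂A₂/∂x − ∂A₁/∂y = -12*x*y^2 + 12*x*z^2 + 2
∇×A = (-12*x^2*z - 12*y - 5, 0, -12*x*y^2 + 12*x*z^2 + 2)
At (-1, -2, 2): (-5, 0, 2).

(-5, 0, 2)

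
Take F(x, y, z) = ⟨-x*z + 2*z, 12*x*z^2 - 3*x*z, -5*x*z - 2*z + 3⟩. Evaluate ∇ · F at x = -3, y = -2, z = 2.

11

∂F₁/∂x = -z
∂F₂/∂y = 0
∂F₃/∂z = -5*x - 2
∇·F = -5*x - z - 2
At (-3, -2, 2): 11.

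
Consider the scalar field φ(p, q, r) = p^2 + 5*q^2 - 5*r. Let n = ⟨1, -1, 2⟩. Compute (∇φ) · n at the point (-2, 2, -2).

∂φ/∂p = 2*p
∂φ/∂q = 10*q
∂φ/∂r = -5
∇φ at (-2, 2, -2) = (-4, 20, -5)
∇φ · n = (-4)(1) + (20)(-1) + (-5)(2) = -34

-34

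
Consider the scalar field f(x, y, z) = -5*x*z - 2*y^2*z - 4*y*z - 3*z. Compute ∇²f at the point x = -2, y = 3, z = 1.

∂²f/∂x² = 0
∂²f/∂y² = -4*z
∂²f/∂z² = 0
∇²f = -4*z
At (-2, 3, 1): -4.

-4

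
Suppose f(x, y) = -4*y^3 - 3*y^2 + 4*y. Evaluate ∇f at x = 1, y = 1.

∂f/∂x = 0
∂f/∂y = -12*y^2 - 6*y + 4
∇f = (0, -12*y^2 - 6*y + 4)
At (1, 1): (0, -14).

(0, -14)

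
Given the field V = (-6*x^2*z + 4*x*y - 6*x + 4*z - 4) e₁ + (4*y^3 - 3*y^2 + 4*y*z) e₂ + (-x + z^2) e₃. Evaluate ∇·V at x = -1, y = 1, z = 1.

22

∂V₁/∂x = -12*x*z + 4*y - 6
∂V₂/∂y = 12*y^2 - 6*y + 4*z
∂V₃/∂z = 2*z
∇·V = -12*x*z + 12*y^2 - 2*y + 6*z - 6
At (-1, 1, 1): 22.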